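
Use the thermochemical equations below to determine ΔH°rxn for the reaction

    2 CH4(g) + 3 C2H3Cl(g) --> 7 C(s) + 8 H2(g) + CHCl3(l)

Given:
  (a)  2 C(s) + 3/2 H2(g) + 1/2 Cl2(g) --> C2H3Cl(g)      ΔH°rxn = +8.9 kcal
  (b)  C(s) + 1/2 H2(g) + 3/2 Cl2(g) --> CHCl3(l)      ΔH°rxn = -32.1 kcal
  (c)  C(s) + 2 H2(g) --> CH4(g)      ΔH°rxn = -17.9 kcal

(a) reversed and × 3 (C2H3Cl(g) must end up as a reactant; ×3 to match 3 C2H3Cl(g) in the target): (-3)·(+8.9) = -26.7 kcal
(b) as written (CHCl3(l) already on the product side): -32.1 kcal
(c) reversed and × 2 (CH4(g) must end up as a reactant; scale by 2 for the 2 CH4(g)): (-2)·(-17.9) = +35.8 kcal
ΔH°rxn = (-26.7) + (-32.1) + (+35.8) = -23.0 kcal

ΔH°rxn = -23.0 kcal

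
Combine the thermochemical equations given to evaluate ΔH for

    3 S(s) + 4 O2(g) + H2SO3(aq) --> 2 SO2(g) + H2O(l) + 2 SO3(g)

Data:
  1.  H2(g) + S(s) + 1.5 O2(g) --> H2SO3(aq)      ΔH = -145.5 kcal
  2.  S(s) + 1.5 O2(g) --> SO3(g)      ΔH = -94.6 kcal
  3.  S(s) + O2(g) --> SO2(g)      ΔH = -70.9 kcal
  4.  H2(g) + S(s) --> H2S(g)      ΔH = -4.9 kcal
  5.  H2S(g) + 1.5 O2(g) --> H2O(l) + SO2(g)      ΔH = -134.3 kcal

eq. 1 reversed: +145.5 kcal
eq. 2 × 2: (2)·(-94.6) = -189.2 kcal
eq. 3 as written: -70.9 kcal
eq. 4 as written: -4.9 kcal
eq. 5 as written: -134.3 kcal
Combining the equations, ΔH = (-1)·(-145.5) + (2)·(-94.6) + (1)·(-70.9) + (1)·(-4.9) + (1)·(-134.3) = -253.8 kcal

ΔH = -253.8 kcal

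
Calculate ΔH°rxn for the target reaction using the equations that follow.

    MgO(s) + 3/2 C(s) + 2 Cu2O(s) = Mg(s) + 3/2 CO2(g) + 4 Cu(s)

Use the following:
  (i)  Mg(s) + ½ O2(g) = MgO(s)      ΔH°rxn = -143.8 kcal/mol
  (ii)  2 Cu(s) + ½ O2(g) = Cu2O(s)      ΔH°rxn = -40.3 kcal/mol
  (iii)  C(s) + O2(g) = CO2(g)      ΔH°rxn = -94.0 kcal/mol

ΔH°rxn = 83.4 kcal/mol

(i) reversed: +143.8 kcal/mol
(ii) reversed and × 2: (-2)·(-40.3) = +80.6 kcal/mol
(iii) × 3/2: (3/2)·(-94.0) = -141.0 kcal/mol
ΔH°rxn = (+143.8) + (+80.6) + (-141.0) = 83.4 kcal/mol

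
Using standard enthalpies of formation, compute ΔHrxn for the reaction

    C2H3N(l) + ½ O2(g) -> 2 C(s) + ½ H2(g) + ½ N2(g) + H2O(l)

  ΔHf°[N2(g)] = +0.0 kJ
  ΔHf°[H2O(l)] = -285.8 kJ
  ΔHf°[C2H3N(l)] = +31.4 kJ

Products: 2·(+0.0) + 1/2·(+0.0) + 1/2·(+0.0) + 1·(-285.8) = -285.8
Reactants: 1·(+31.4) + 1/2·(+0.0) = +31.4
ΔHrxn = (-285.8) − (+31.4) = -317.2 kJ

ΔHrxn = -317.2 kJ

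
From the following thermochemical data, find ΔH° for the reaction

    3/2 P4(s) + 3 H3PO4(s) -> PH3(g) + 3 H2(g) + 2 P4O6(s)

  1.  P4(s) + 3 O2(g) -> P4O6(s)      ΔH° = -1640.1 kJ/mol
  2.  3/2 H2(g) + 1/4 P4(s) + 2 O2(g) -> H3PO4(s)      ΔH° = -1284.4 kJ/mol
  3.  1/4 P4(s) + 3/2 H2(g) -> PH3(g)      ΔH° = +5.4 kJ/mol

eq. 1 × 2 (×2 to match 2 P4O6(s) in the target): (2)·(-1640.1) = -3280.2 kJ/mol
eq. 2 reversed and × 3 (H3PO4(s) must end up as a reactant; scale by 3 for the 3 H3PO4(s)): (-3)·(-1284.4) = +3853.2 kJ/mol
eq. 3 as written (PH3(g) already on the product side): +5.4 kJ/mol
Combining the equations, ΔH° = (-3280.2) + (+3853.2) + (+5.4) = 578.4 kJ/mol

ΔH° = 578.4 kJ/mol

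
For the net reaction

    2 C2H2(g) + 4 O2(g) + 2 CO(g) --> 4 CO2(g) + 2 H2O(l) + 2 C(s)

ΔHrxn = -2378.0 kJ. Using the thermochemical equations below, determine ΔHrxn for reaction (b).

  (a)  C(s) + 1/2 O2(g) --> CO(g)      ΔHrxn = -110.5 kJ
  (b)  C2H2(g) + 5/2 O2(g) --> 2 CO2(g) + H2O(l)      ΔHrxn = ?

(a) reversed and × 2 (CO(g) must end up as a reactant; ×2 to match 2 CO(g) in the target): (-2)·(-110.5) = +221.0 kJ
(b) × 2 (×2 to match 2 C2H2(g) in the target): contributes 2·x
-2378.0 = (+221.0) + 2·x
x = (-2378.0 − (+221.0)) / (2) = -1299.5 kJ

ΔHrxn = -1299.5 kJ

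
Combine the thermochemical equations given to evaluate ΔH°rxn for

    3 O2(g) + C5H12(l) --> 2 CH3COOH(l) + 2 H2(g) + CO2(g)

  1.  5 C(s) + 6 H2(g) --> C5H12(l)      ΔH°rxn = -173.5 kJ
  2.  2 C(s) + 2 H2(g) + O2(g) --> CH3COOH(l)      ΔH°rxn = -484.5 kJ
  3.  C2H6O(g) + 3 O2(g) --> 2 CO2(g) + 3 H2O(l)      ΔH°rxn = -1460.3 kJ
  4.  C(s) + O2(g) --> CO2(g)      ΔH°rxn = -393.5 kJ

ΔH°rxn = -1189.0 kJ

eq. 1 reversed: +173.5 kJ
eq. 2 × 2: (2)·(-484.5) = -969.0 kJ
eq. 3: not needed.
eq. 4 as written: -393.5 kJ
Combining the equations, ΔH°rxn = (-1)·(-173.5) + (2)·(-484.5) + (1)·(-393.5) = -1189.0 kJ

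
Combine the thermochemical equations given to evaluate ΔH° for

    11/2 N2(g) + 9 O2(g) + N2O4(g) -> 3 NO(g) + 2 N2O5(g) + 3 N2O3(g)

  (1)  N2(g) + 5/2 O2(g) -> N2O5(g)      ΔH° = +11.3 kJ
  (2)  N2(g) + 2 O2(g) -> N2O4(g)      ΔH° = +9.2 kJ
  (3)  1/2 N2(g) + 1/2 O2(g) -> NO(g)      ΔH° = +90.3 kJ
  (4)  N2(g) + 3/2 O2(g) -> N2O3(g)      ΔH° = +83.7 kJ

ΔH° = 535.4 kJ

(1) × 2 (scale by 2 for the 2 N2O5(g)): (2)·(+11.3) = +22.6 kJ
(2) reversed (N2O4(g) must end up as a reactant): -9.2 kJ
(3) × 3 (scale by 3 for the 3 NO(g)): (3)·(+90.3) = +270.9 kJ
(4) × 3 (×3 to match 3 N2O3(g) in the target): (3)·(+83.7) = +251.1 kJ
By Hess's law, ΔH° = (2)·(+11.3) + (-1)·(+9.2) + (3)·(+90.3) + (3)·(+83.7) = 535.4 kJ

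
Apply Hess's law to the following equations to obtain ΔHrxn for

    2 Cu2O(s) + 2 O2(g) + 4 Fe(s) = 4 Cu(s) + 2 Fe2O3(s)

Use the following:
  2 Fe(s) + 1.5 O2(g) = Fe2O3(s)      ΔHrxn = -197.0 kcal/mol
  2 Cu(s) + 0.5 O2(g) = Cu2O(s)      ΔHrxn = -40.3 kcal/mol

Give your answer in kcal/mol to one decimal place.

ΔHrxn = -313.4 kcal/mol

equation 1 × 2: (2)·(-197.0) = -394.0 kcal/mol
equation 2 reversed and × 2: (-2)·(-40.3) = +80.6 kcal/mol
ΔHrxn = (2)·(-197.0) + (-2)·(-40.3) = -313.4 kcal/mol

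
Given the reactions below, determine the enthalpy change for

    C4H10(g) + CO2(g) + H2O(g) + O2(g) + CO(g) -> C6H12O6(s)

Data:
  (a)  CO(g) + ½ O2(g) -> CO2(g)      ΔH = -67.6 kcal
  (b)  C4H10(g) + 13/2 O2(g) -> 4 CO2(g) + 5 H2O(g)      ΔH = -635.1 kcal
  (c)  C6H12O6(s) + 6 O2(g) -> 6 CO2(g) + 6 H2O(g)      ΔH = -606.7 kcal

(a) as written: -67.6 kcal
(b) as written: -635.1 kcal
(c) reversed: +606.7 kcal
By Hess's law, ΔH = (1)·(-67.6) + (1)·(-635.1) + (-1)·(-606.7) = -96.0 kcal

ΔH = -96.0 kcal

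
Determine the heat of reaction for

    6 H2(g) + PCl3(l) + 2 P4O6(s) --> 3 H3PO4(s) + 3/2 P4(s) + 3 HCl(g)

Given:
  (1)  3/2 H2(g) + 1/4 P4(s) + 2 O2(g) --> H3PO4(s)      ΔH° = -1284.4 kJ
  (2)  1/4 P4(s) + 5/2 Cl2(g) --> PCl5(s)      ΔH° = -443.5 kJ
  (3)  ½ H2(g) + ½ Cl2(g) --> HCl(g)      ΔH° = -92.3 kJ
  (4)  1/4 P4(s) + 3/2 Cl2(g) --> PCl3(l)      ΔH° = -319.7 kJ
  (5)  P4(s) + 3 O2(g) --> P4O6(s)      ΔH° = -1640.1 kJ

(1) × 3: (3)·(-1284.4) = -3853.2 kJ
(2): not needed.
(3) × 3: (3)·(-92.3) = -276.9 kJ
(4) reversed: +319.7 kJ
(5) reversed and × 2: (-2)·(-1640.1) = +3280.2 kJ
Since enthalpy is a state function, ΔH° = (3)·(-1284.4) + (3)·(-92.3) + (-1)·(-319.7) + (-2)·(-1640.1) = -530.2 kJ

ΔH° = -530.2 kJ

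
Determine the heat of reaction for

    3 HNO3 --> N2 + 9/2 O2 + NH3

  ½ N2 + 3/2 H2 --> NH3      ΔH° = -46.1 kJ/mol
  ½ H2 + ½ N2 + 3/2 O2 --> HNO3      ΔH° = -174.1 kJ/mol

equation 1 as written: -46.1 kJ/mol
equation 2 reversed and × 3: (-3)·(-174.1) = +522.3 kJ/mol
Combining the equations, ΔH° = (-46.1) + (+522.3) = 476.2 kJ/mol

ΔH° = 476.2 kJ/mol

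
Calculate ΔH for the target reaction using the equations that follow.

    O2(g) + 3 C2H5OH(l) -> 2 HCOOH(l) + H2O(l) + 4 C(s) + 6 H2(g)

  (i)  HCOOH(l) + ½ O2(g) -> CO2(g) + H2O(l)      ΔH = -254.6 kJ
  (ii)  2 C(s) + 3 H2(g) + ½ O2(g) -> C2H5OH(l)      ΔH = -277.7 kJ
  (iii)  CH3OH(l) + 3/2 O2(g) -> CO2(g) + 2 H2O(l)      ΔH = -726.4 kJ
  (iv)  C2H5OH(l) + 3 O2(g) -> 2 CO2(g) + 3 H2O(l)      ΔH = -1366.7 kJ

ΔH = -302.1 kJ

(i) reversed and × 2 (HCOOH(l) must end up as a product; ×2 to match 2 HCOOH(l) in the target): (-2)·(-254.6) = +509.2 kJ
(ii) reversed and × 2 (reverse to put C(s) on the product side; scale by 2 for the 4 C(s)): (-2)·(-277.7) = +555.4 kJ
(iii): not needed (CH3OH(l) appears nowhere else).
(iv) as written: -1366.7 kJ
Combining the equations, ΔH = (+509.2) + (+555.4) + (-1366.7) = -302.1 kJ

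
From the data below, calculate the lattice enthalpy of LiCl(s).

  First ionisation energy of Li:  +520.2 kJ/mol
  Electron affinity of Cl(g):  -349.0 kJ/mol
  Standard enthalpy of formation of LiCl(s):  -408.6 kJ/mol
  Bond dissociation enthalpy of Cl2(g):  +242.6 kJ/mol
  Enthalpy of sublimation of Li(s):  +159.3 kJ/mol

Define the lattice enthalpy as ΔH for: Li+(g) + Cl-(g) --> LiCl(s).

ΔHf° = 1·ΔHsub + 1·(ΣIE) + 1/2·D(Cl2) + 1·EA + U
-408.6 = 1·(+159.3) + 1·(+520.2) + 1/2·(+242.6) + 1·(-349.0) + U
U = -408.6 − (+451.8) = -860.4 kJ/mol

U = -860.4 kJ/mol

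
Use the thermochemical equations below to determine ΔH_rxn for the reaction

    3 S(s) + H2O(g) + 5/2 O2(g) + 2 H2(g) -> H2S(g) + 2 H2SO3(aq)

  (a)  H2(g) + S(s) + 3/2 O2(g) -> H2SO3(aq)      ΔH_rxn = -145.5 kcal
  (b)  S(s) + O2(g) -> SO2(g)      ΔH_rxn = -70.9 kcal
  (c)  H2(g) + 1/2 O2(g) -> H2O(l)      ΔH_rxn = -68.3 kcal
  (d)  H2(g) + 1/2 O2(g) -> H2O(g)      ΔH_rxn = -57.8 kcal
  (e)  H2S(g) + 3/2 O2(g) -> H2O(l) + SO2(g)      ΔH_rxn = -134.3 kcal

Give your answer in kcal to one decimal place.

(a) × 2 (×2 to match 2 H2SO3(aq) in the target): (2)·(-145.5) = -291.0 kcal
(b) as written: -70.9 kcal
(c) as written: -68.3 kcal
(d) reversed (H2O(g) must end up as a reactant): +57.8 kcal
(e) reversed (reverse to put H2S(g) on the product side): +134.3 kcal
ΔH_rxn = (-291.0) + (-70.9) + (-68.3) + (+57.8) + (+134.3) = -238.1 kcal

ΔH_rxn = -238.1 kcal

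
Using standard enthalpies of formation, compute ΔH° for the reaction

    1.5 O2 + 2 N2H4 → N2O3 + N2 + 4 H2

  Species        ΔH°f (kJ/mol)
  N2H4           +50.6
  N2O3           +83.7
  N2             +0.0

Products: 1·(+83.7) + 1·(+0.0) + 4·(+0.0) = +83.7
Reactants: 3/2·(+0.0) + 2·(+50.6) = +101.2
ΔH° = (+83.7) − (+101.2) = -17.5 kJ/mol

ΔH° = -17.5 kJ/mol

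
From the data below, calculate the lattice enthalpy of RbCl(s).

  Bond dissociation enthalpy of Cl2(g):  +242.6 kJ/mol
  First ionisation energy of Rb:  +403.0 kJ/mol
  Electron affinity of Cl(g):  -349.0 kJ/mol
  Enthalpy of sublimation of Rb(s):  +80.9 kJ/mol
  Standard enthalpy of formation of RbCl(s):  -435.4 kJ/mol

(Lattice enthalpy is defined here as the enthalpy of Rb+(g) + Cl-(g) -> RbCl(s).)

ΔHf° = 1·ΔHsub + 1·(ΣIE) + 1/2·D(Cl2) + 1·EA + U
-435.4 = 1·(+80.9) + 1·(+403.0) + 1/2·(+242.6) + 1·(-349.0) + U
U = -435.4 − (+256.2) = -691.6 kJ/mol

U = -691.6 kJ/mol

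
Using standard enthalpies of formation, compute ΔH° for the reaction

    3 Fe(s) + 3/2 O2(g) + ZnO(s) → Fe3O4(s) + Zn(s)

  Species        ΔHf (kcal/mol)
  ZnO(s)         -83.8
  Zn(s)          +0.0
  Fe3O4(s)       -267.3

Products: 1·(-267.3) + 1·(+0.0) = -267.3
Reactants: 3·(+0.0) + 3/2·(+0.0) + 1·(-83.8) = -83.8
ΔH° = (-267.3) − (-83.8) = -183.5 kcal/mol

ΔH° = -183.5 kcal/mol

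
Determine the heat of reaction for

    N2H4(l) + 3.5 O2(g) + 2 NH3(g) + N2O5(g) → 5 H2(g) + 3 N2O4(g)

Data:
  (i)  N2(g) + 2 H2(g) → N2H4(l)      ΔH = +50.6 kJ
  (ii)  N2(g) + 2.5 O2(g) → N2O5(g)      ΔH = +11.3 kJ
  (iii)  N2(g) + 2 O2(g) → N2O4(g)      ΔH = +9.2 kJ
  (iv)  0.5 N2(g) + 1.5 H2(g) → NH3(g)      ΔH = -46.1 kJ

(i) reversed (reverse to put N2H4(l) on the reactant side): -50.6 kJ
(ii) reversed (reverse to put N2O5(g) on the reactant side): -11.3 kJ
(iii) × 3 (×3 to match 3 N2O4(g) in the target): (3)·(+9.2) = +27.6 kJ
(iv) reversed and × 2 (NH3(g) must end up as a reactant; scale by 2 for the 2 NH3(g)): (-2)·(-46.1) = +92.2 kJ
ΔH = (-50.6) + (-11.3) + (+27.6) + (+92.2) = 57.9 kJ

ΔH = 57.9 kJ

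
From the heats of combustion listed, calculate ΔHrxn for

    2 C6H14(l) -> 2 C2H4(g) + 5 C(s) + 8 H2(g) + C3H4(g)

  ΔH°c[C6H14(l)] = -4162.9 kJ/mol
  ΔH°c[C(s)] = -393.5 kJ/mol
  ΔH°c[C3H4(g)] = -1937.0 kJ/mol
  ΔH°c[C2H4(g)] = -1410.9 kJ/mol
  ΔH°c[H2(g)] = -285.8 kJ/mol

Using ΔH = Σ nΔHc°(reactants) − Σ nΔHc°(products):
= [2·(-4162.9)] − [2·(-1410.9) + 5·(-393.5) + 8·(-285.8) + 1·(-1937.0)]
= 686.9 kJ/mol

ΔHrxn = 686.9 kJ/mol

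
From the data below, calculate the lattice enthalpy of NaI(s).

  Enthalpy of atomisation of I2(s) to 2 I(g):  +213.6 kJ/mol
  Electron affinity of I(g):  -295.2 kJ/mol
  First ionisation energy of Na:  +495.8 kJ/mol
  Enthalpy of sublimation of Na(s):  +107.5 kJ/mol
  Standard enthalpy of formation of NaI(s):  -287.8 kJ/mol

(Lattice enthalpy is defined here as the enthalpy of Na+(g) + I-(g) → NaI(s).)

U = -702.7 kJ/mol

ΔHf° = 1·ΔHsub + 1·(ΣIE) + 1/2·D(I2) + 1·EA + U
-287.8 = 1·(+107.5) + 1·(+495.8) + 1/2·(+213.6) + 1·(-295.2) + U
U = -287.8 − (+414.9) = -702.7 kJ/mol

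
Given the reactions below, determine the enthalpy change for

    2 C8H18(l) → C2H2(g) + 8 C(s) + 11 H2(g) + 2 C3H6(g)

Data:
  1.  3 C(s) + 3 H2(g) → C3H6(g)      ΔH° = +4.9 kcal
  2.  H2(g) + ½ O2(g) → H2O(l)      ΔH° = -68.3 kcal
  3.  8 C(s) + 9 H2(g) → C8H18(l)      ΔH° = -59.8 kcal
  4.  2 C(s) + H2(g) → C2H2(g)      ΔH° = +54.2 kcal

eq. 1 × 2: (2)·(+4.9) = +9.8 kcal
eq. 2: not needed.
eq. 3 reversed and × 2: (-2)·(-59.8) = +119.6 kcal
eq. 4 as written: +54.2 kcal
Summing the manipulated equations, ΔH° = (+9.8) + (+119.6) + (+54.2) = 183.6 kcal

ΔH° = 183.6 kcal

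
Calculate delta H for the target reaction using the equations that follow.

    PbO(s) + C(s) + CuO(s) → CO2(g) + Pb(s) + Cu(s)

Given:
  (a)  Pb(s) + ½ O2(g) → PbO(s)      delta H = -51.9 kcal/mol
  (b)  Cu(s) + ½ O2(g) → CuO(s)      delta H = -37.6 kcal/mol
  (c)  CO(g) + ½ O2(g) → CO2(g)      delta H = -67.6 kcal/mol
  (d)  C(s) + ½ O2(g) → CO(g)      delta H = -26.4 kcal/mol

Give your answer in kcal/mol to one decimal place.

(a) reversed (PbO(s) must end up as a reactant): +51.9 kcal/mol
(b) reversed (reverse to put CuO(s) on the reactant side): +37.6 kcal/mol
(c) as written (CO2(g) already on the product side): -67.6 kcal/mol
(d) as written (C(s) already on the reactant side): -26.4 kcal/mol
Summing the manipulated equations, delta H = (+51.9) + (+37.6) + (-67.6) + (-26.4) = -4.5 kcal/mol

delta H = -4.5 kcal/mol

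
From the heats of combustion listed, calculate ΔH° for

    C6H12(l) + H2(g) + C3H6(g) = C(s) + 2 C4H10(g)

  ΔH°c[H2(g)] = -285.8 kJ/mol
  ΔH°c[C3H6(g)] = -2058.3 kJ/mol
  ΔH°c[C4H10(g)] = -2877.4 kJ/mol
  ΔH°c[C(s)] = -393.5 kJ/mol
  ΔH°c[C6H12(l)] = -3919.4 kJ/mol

Using ΔH = Σ nΔHc°(reactants) − Σ nΔHc°(products):
= [1·(-3919.4) + 1·(-285.8) + 1·(-2058.3)] − [1·(-393.5) + 2·(-2877.4)]
= -115.2 kJ/mol

ΔH° = -115.2 kJ/mol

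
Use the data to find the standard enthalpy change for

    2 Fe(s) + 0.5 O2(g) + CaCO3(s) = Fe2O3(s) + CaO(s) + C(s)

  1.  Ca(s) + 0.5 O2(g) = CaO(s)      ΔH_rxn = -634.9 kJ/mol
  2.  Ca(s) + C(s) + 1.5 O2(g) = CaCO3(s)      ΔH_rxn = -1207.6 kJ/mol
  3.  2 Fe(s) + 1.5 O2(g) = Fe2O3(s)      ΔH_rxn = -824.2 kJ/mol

eq. 1 as written: -634.9 kJ/mol
eq. 2 reversed: +1207.6 kJ/mol
eq. 3 as written: -824.2 kJ/mol
ΔH_rxn = (1)·(-634.9) + (-1)·(-1207.6) + (1)·(-824.2) = -251.5 kJ/mol

ΔH_rxn = -251.5 kJ/mol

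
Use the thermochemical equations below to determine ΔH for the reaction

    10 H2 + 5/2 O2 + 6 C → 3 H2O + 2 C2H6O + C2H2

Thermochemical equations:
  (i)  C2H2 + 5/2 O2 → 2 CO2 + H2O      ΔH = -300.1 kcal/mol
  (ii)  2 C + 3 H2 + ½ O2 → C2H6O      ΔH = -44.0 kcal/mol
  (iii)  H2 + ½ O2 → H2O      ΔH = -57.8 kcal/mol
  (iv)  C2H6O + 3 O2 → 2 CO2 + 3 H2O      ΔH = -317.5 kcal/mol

ΔH = -207.2 kcal/mol

(i) reversed: +300.1 kcal/mol
(ii) × 3: (3)·(-44.0) = -132.0 kcal/mol
(iii) as written: -57.8 kcal/mol
(iv) as written: -317.5 kcal/mol
By Hess's law, ΔH = (+300.1) + (-132.0) + (-57.8) + (-317.5) = -207.2 kcal/mol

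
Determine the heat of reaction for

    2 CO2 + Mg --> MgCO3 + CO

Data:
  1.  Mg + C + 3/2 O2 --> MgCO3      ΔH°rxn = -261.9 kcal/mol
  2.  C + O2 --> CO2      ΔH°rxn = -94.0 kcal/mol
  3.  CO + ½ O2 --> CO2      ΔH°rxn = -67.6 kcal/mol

eq. 1 as written: -261.9 kcal/mol
eq. 2 reversed: +94.0 kcal/mol
eq. 3 reversed: +67.6 kcal/mol
ΔH°rxn = (-261.9) + (+94.0) + (+67.6) = -100.3 kcal/mol

ΔH°rxn = -100.3 kcal/mol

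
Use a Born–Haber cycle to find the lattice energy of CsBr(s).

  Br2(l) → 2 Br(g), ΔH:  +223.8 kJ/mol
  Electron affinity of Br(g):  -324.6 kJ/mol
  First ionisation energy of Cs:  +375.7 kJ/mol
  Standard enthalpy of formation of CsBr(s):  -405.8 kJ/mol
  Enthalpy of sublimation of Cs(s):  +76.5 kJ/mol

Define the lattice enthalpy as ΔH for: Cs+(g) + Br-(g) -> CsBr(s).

ΔHf° = 1·ΔHsub + 1·(ΣIE) + 1/2·D(Br2) + 1·EA + U
-405.8 = 1·(+76.5) + 1·(+375.7) + 1/2·(+223.8) + 1·(-324.6) + U
U = -405.8 − (+239.5) = -645.3 kJ/mol

U = -645.3 kJ/mol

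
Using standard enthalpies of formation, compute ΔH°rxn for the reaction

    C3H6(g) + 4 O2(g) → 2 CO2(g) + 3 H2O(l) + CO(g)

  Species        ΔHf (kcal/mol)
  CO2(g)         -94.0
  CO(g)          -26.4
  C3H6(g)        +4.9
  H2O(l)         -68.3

ΔH°rxn = -424.2 kcal/mol

ΔH°rxn = Σ nΔHf°(products) − Σ nΔHf°(reactants).
Products: 2·(-94.0) + 3·(-68.3) + 1·(-26.4) = -419.3
Reactants: 1·(+4.9) + 4·(+0.0) = +4.9
ΔH°rxn = (-419.3) − (+4.9) = -424.2 kcal/mol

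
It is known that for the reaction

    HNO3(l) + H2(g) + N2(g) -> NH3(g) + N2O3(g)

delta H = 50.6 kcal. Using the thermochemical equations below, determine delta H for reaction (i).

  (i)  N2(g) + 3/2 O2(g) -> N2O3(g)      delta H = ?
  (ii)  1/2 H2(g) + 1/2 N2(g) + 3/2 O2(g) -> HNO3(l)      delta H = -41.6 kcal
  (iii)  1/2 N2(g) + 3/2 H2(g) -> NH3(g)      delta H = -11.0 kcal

delta H = 20.0 kcal

(i) as written (N2O3(g) already on the product side): contributes x
(ii) reversed (reverse to put HNO3(l) on the reactant side): +41.6 kcal
(iii) as written (NH3(g) already on the product side): -11.0 kcal
+50.6 = (+41.6) + (-11.0) + x
x = (+50.6 − (+30.6)) / (1) = 20.0 kcal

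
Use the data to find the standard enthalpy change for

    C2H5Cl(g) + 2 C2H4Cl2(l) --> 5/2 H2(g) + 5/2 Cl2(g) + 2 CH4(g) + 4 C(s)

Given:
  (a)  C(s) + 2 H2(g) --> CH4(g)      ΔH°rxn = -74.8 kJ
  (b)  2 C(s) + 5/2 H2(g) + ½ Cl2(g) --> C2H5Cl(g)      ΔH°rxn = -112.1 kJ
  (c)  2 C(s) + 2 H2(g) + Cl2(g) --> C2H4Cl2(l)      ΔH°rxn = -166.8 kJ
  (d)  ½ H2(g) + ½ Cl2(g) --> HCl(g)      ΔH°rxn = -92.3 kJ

ΔH°rxn = 296.1 kJ

(a) × 2 (scale by 2 for the 2 CH4(g)): (2)·(-74.8) = -149.6 kJ
(b) reversed (C2H5Cl(g) must end up as a reactant): +112.1 kJ
(c) reversed and × 2 (reverse to put C2H4Cl2(l) on the reactant side; ×2 to match 2 C2H4Cl2(l) in the target): (-2)·(-166.8) = +333.6 kJ
(d): not needed (HCl(g) appears nowhere else).
ΔH°rxn = (-149.6) + (+112.1) + (+333.6) = 296.1 kJ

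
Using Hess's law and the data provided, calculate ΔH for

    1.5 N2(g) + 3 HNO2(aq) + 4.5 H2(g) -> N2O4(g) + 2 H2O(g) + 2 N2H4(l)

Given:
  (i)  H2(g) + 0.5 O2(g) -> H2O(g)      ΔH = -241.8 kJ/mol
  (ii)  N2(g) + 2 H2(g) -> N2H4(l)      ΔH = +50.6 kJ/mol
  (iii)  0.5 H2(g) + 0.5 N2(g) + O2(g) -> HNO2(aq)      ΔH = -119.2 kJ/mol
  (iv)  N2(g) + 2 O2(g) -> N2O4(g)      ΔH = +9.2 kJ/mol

(i) × 2 (×2 to match 2 H2O(g) in the target): (2)·(-241.8) = -483.6 kJ/mol
(ii) × 2 (×2 to match 2 N2H4(l) in the target): (2)·(+50.6) = +101.2 kJ/mol
(iii) reversed and × 3 (HNO2(aq) must end up as a reactant; ×3 to match 3 HNO2(aq) in the target): (-3)·(-119.2) = +357.6 kJ/mol
(iv) as written (N2O4(g) already on the product side): +9.2 kJ/mol
ΔH = (-483.6) + (+101.2) + (+357.6) + (+9.2) = -15.6 kJ/mol

ΔH = -15.6 kJ/mol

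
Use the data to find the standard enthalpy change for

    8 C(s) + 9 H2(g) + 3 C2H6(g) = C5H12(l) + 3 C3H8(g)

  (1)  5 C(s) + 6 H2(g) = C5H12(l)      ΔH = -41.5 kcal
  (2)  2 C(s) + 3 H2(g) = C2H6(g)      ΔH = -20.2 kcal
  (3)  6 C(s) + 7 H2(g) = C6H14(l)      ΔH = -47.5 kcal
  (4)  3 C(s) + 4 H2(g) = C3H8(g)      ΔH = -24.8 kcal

(1) as written (C5H12(l) already on the product side): -41.5 kcal
(2) reversed and × 3 (C2H6(g) must end up as a reactant; scale by 3 for the 3 C2H6(g)): (-3)·(-20.2) = +60.6 kcal
(3): not needed (C6H14(l) appears nowhere else).
(4) × 3 (scale by 3 for the 3 C3H8(g)): (3)·(-24.8) = -74.4 kcal
Combining the equations, ΔH = (1)·(-41.5) + (-3)·(-20.2) + (3)·(-24.8) = -55.3 kcal

ΔH = -55.3 kcal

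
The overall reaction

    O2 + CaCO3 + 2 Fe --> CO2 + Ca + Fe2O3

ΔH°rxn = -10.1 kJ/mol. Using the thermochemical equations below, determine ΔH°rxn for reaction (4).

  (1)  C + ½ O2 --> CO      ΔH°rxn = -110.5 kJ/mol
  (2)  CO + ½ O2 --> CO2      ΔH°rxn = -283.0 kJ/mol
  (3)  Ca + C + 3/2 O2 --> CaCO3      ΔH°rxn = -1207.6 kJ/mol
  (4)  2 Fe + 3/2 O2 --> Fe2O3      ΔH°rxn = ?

ΔH°rxn = -824.2 kJ/mol

(1) as written: -110.5 kJ/mol
(2) as written (CO2 already on the product side): -283.0 kJ/mol
(3) reversed (CaCO3 must end up as a reactant): +1207.6 kJ/mol
(4) as written (Fe2O3 already on the product side): contributes x
-10.1 = (-110.5) + (-283.0) + (+1207.6) + x
x = (-10.1 − (+814.1)) / (1) = -824.2 kJ/mol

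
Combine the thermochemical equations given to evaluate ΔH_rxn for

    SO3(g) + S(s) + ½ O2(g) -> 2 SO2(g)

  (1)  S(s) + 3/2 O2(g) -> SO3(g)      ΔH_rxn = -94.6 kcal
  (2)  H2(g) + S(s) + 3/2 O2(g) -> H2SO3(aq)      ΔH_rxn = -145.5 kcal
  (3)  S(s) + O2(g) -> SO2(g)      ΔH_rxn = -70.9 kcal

ΔH_rxn = -47.2 kcal

(1) reversed: +94.6 kcal
(2): not needed.
(3) × 2: (2)·(-70.9) = -141.8 kcal
ΔH_rxn = (-1)·(-94.6) + (2)·(-70.9) = -47.2 kcal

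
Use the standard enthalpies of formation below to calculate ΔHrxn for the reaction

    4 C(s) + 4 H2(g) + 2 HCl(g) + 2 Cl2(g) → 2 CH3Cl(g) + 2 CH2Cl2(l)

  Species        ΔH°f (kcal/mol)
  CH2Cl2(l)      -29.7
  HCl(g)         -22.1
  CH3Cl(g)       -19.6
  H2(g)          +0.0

ΔH°rxn = Σ nΔHf°(products) − Σ nΔHf°(reactants).
Products: 2·(-19.6) + 2·(-29.7) = -98.6
Reactants: 4·(+0.0) + 4·(+0.0) + 2·(-22.1) + 2·(+0.0) = -44.2
ΔHrxn = (-98.6) − (-44.2) = -54.4 kcal/mol

ΔHrxn = -54.4 kcal/mol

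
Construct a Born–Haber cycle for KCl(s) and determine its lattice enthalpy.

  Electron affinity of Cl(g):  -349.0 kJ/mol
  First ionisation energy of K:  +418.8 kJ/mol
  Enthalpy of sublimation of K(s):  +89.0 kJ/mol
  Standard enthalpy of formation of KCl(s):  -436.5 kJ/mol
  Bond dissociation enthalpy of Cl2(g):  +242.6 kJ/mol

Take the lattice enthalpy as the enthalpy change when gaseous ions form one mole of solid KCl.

U = -716.6 kJ/mol

ΔHf° = 1·ΔHsub + 1·(ΣIE) + 1/2·D(Cl2) + 1·EA + U
-436.5 = 1·(+89.0) + 1·(+418.8) + 1/2·(+242.6) + 1·(-349.0) + U
U = -436.5 − (+280.1) = -716.6 kJ/mol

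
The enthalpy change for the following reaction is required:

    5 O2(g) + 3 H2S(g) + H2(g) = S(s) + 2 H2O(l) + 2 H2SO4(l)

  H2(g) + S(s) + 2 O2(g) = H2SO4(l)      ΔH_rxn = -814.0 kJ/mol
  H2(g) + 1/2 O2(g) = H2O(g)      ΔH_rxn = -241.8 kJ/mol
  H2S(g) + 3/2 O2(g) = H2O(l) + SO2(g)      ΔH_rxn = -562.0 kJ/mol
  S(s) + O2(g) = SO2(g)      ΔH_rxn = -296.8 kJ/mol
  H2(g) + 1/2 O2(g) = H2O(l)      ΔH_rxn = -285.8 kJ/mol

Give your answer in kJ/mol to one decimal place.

equation 1 × 2 (scale by 2 for the 2 H2SO4(l)): (2)·(-814.0) = -1628.0 kJ/mol
equation 2: not needed (H2O(g) appears nowhere else).
equation 3 × 3 (scale by 3 for the 3 H2S(g)): (3)·(-562.0) = -1686.0 kJ/mol
equation 4 reversed and × 3: (-3)·(-296.8) = +890.4 kJ/mol
equation 5 reversed: +285.8 kJ/mol
ΔH_rxn = (2)·(-814.0) + (3)·(-562.0) + (-3)·(-296.8) + (-1)·(-285.8) = -2137.8 kJ/mol

ΔH_rxn = -2137.8 kJ/mol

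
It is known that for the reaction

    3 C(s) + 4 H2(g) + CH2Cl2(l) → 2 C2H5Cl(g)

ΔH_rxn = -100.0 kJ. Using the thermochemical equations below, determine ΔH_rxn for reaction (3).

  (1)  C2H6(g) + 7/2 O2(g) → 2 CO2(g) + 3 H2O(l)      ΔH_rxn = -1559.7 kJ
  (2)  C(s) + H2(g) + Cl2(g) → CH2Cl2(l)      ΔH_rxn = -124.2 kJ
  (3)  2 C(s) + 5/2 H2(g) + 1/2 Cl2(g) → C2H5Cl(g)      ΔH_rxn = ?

ΔH_rxn = -112.1 kJ

(1): not needed.
(2) reversed: +124.2 kJ
(3) × 2: contributes 2·x
-100.0 = (+124.2) + 2·x
x = (-100.0 − (+124.2)) / (2) = -112.1 kJ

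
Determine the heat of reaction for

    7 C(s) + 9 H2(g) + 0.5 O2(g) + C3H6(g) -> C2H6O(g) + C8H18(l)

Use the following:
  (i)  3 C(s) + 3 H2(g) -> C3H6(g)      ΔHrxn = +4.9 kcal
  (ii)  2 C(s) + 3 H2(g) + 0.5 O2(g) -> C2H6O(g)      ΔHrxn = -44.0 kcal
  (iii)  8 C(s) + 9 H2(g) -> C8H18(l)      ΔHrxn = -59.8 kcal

(i) reversed: -4.9 kcal
(ii) as written: -44.0 kcal
(iii) as written: -59.8 kcal
Since enthalpy is a state function, ΔHrxn = (-1)·(+4.9) + (1)·(-44.0) + (1)·(-59.8) = -108.7 kcal

ΔHrxn = -108.7 kcal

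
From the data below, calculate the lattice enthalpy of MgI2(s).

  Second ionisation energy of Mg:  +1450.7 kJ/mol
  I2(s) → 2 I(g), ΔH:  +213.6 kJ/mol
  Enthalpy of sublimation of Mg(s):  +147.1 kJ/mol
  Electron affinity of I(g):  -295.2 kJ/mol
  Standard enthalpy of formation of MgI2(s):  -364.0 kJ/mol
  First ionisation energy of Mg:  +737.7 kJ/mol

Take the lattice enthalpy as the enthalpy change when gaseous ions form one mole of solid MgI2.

ΔHf° = 1·ΔHsub + 1·(ΣIE) + 1·D(I2) + 2·EA + U
-364.0 = 1·(+147.1) + 1·(+2188.4) + 1·(+213.6) + 2·(-295.2) + U
U = -364.0 − (+1958.7) = -2322.7 kJ/mol

U = -2322.7 kJ/mol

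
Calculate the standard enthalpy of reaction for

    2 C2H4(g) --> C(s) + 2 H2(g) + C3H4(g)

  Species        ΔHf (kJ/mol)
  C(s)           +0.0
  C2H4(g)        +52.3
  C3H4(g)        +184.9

ΔH°rxn = 80.3 kJ/mol

Products: 1·(+0.0) + 2·(+0.0) + 1·(+184.9) = +184.9
Reactants: 2·(+52.3) = +104.6
ΔH°rxn = (+184.9) − (+104.6) = 80.3 kJ/mol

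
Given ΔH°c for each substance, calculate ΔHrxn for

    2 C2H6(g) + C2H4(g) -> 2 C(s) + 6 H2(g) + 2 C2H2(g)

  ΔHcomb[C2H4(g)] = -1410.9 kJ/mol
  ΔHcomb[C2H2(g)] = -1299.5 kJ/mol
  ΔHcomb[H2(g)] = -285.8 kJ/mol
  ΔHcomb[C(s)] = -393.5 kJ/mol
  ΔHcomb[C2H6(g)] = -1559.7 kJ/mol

ΔHrxn = 570.5 kJ/mol

Using ΔH = Σ nΔHc°(reactants) − Σ nΔHc°(products):
= [2·(-1559.7) + 1·(-1410.9)] − [2·(-393.5) + 6·(-285.8) + 2·(-1299.5)]
= 570.5 kJ/mol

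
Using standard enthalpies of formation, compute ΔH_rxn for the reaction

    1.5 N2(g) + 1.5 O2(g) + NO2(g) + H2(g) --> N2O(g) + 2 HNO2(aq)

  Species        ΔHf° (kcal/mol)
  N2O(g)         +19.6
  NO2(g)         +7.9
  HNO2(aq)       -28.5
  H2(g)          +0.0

ΔH°rxn = Σ nΔHf°(products) − Σ nΔHf°(reactants).
Products: 1·(+19.6) + 2·(-28.5) = -37.4
Reactants: 3/2·(+0.0) + 3/2·(+0.0) + 1·(+7.9) + 1·(+0.0) = +7.9
ΔH_rxn = (-37.4) − (+7.9) = -45.3 kcal/mol

ΔH_rxn = -45.3 kcal/mol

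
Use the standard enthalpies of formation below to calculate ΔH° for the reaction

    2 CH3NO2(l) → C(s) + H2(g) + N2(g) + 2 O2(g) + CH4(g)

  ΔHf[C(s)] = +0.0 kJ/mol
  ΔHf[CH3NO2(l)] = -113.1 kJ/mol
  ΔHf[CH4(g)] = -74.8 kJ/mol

ΔH° = 151.4 kJ/mol

Products: 1·(+0.0) + 1·(+0.0) + 1·(+0.0) + 2·(+0.0) + 1·(-74.8) = -74.8
Reactants: 2·(-113.1) = -226.2
ΔH° = (-74.8) − (-226.2) = 151.4 kJ/mol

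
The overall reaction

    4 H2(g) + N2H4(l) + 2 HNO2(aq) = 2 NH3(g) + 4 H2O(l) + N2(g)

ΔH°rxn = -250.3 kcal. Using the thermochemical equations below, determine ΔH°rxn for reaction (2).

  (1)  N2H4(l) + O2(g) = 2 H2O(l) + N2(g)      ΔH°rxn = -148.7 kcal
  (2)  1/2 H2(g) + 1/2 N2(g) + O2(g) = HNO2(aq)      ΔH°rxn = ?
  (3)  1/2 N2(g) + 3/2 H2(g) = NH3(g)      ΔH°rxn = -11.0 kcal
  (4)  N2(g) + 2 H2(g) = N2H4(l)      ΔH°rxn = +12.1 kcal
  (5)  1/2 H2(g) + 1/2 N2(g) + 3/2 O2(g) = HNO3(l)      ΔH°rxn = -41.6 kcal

(1) × 2 (scale by 2 for the 4 H2O(l)): (2)·(-148.7) = -297.4 kcal
(2) reversed and × 2 (reverse to put HNO2(aq) on the reactant side; scale by 2 for the 2 HNO2(aq)): contributes −2·x
(3) × 2 (scale by 2 for the 2 NH3(g)): (2)·(-11.0) = -22.0 kcal
(4) as written: +12.1 kcal
(5): not needed (HNO3(l) appears nowhere else).
-250.3 = (-297.4) + (-22.0) + (+12.1) − 2·x
x = (-250.3 − (-307.3)) / (-2) = -28.5 kcal

ΔH°rxn = -28.5 kcal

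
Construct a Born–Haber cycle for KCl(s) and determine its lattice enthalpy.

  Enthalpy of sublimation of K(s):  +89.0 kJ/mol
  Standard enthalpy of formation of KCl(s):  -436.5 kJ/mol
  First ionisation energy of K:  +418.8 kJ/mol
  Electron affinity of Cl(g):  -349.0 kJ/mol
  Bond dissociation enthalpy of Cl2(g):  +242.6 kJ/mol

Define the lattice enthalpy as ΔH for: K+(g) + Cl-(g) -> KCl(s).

ΔHf° = 1·ΔHsub + 1·(ΣIE) + 1/2·D(Cl2) + 1·EA + U
-436.5 = 1·(+89.0) + 1·(+418.8) + 1/2·(+242.6) + 1·(-349.0) + U
U = -436.5 − (+280.1) = -716.6 kJ/mol

U = -716.6 kJ/mol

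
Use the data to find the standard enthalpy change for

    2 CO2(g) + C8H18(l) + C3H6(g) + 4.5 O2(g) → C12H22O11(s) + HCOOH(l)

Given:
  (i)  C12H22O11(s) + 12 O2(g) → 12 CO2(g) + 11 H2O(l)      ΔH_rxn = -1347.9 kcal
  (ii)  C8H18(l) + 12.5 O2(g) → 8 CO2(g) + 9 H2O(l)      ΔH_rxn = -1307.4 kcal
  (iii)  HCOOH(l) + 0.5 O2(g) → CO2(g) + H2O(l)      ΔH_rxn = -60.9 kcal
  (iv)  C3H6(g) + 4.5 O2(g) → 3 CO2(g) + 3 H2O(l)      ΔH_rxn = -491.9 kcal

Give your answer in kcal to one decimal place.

(i) reversed: +1347.9 kcal
(ii) as written: -1307.4 kcal
(iii) reversed: +60.9 kcal
(iv) as written: -491.9 kcal
ΔH_rxn = (-1)·(-1347.9) + (1)·(-1307.4) + (-1)·(-60.9) + (1)·(-491.9) = -390.5 kcal

ΔH_rxn = -390.5 kcal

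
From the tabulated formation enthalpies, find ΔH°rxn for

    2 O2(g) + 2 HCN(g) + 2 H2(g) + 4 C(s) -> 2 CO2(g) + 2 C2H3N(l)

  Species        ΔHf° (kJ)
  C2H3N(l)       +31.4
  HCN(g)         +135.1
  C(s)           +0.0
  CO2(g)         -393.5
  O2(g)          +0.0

ΔH°rxn = -994.4 kJ

ΔH°rxn = Σ nΔHf°(products) − Σ nΔHf°(reactants).
Products: 2·(-393.5) + 2·(+31.4) = -724.2
Reactants: 2·(+0.0) + 2·(+135.1) + 2·(+0.0) + 4·(+0.0) = +270.2
ΔH°rxn = (-724.2) − (+270.2) = -994.4 kJ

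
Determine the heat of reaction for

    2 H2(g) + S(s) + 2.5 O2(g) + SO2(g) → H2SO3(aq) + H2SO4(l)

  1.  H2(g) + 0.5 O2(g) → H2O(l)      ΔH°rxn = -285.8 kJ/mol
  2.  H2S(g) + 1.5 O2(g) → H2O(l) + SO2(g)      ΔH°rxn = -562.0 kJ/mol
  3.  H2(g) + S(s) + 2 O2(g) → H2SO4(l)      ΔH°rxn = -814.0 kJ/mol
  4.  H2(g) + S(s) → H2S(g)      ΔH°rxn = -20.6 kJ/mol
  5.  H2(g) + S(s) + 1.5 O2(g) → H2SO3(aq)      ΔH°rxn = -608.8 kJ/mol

ΔH°rxn = -1126.0 kJ/mol

eq. 1 as written: -285.8 kJ/mol
eq. 2 reversed: +562.0 kJ/mol
eq. 3 as written: -814.0 kJ/mol
eq. 4 reversed: +20.6 kJ/mol
eq. 5 as written: -608.8 kJ/mol
Combining the equations, ΔH°rxn = (1)·(-285.8) + (-1)·(-562.0) + (1)·(-814.0) + (-1)·(-20.6) + (1)·(-608.8) = -1126.0 kJ/mol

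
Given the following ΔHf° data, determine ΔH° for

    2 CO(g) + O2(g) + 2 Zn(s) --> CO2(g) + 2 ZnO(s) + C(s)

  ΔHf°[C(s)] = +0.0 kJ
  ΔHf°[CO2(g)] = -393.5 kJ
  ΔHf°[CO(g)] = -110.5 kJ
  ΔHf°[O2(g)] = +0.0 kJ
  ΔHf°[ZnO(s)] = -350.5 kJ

ΔH° = -873.5 kJ

ΔH°rxn = Σ nΔHf°(products) − Σ nΔHf°(reactants).
Products: 1·(-393.5) + 2·(-350.5) + 1·(+0.0) = -1094.5
Reactants: 2·(-110.5) + 1·(+0.0) + 2·(+0.0) = -221.0
ΔH° = (-1094.5) − (-221.0) = -873.5 kJ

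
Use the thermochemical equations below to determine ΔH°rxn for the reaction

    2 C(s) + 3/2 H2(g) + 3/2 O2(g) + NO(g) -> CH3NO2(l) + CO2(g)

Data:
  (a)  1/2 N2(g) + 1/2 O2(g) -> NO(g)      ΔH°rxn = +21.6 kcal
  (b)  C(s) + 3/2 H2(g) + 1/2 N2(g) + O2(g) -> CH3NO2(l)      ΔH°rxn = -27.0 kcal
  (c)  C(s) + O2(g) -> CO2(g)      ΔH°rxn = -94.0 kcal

ΔH°rxn = -142.6 kcal

(a) reversed (reverse to put NO(g) on the reactant side): -21.6 kcal
(b) as written (CH3NO2(l) already on the product side): -27.0 kcal
(c) as written (CO2(g) already on the product side): -94.0 kcal
Combining the equations, ΔH°rxn = (-1)·(+21.6) + (1)·(-27.0) + (1)·(-94.0) = -142.6 kcal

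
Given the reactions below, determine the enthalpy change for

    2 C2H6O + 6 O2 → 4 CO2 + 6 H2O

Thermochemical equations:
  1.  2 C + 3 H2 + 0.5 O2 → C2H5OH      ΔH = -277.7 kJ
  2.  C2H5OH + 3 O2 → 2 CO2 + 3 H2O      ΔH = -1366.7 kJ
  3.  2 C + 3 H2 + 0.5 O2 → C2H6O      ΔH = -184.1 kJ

eq. 1 × 2: (2)·(-277.7) = -555.4 kJ
eq. 2 × 2 (scale by 2 for the 4 CO2): (2)·(-1366.7) = -2733.4 kJ
eq. 3 reversed and × 2 (reverse to put C2H6O on the reactant side; ×2 to match 2 C2H6O in the target): (-2)·(-184.1) = +368.2 kJ
By Hess's law, ΔH = (2)·(-277.7) + (2)·(-1366.7) + (-2)·(-184.1) = -2920.6 kJ

ΔH = -2920.6 kJ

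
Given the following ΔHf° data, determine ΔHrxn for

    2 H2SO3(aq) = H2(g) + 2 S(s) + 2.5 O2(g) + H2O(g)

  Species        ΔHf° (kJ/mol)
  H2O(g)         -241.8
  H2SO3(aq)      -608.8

ΔHrxn = 975.8 kJ/mol

Products: 1·(+0.0) + 2·(+0.0) + 5/2·(+0.0) + 1·(-241.8) = -241.8
Reactants: 2·(-608.8) = -1217.6
ΔHrxn = (-241.8) − (-1217.6) = 975.8 kJ/mol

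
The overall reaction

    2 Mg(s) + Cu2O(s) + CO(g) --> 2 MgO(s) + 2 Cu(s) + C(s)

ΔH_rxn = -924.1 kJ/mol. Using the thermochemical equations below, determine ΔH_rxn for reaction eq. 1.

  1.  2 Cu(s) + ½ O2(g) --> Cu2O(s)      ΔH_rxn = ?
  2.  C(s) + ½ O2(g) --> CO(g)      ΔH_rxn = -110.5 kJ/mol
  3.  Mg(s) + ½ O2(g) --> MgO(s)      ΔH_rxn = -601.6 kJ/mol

ΔH_rxn = -168.6 kJ/mol

eq. 1 reversed (reverse to put Cu2O(s) on the reactant side): contributes −x
eq. 2 reversed (reverse to put CO(g) on the reactant side): +110.5 kJ/mol
eq. 3 × 2 (scale by 2 for the 2 MgO(s)): (2)·(-601.6) = -1203.2 kJ/mol
-924.1 = (+110.5) + (-1203.2) − x
x = (-924.1 − (-1092.7)) / (-1) = -168.6 kJ/mol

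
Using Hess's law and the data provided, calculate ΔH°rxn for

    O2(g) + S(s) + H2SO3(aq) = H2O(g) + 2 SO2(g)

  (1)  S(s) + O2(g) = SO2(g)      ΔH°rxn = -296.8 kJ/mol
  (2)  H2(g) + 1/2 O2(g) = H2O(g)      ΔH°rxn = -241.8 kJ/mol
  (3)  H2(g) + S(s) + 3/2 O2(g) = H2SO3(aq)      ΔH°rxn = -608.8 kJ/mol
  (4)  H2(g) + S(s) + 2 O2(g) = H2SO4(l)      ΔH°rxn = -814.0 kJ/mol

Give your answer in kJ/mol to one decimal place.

(1) × 2: (2)·(-296.8) = -593.6 kJ/mol
(2) as written: -241.8 kJ/mol
(3) reversed: +608.8 kJ/mol
(4): not needed.
By Hess's law, ΔH°rxn = (-593.6) + (-241.8) + (+608.8) = -226.6 kJ/mol

ΔH°rxn = -226.6 kJ/mol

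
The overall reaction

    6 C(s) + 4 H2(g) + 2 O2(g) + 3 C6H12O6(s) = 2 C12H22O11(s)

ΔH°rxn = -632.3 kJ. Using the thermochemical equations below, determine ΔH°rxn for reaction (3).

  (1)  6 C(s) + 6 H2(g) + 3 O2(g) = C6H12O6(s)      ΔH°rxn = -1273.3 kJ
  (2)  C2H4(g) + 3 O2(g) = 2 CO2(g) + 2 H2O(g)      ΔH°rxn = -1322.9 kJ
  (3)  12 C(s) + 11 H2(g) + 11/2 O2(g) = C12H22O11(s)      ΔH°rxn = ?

ΔH°rxn = -2226.1 kJ

(1) reversed and × 3 (C6H12O6(s) must end up as a reactant; ×3 to match 3 C6H12O6(s) in the target): (-3)·(-1273.3) = +3819.9 kJ
(2): not needed (H2O(g) appears nowhere else).
(3) × 2 (×2 to match 2 C12H22O11(s) in the target): contributes 2·x
-632.3 = (+3819.9) + 2·x
x = (-632.3 − (+3819.9)) / (2) = -2226.1 kJ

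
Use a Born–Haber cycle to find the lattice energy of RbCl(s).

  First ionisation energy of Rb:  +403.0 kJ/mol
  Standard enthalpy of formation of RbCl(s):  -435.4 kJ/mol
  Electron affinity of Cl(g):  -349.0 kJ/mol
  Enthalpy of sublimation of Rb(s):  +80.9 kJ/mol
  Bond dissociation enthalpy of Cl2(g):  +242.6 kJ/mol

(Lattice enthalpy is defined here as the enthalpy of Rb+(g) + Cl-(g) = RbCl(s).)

U = -691.6 kJ/mol

ΔHf° = 1·ΔHsub + 1·(ΣIE) + 1/2·D(Cl2) + 1·EA + U
-435.4 = 1·(+80.9) + 1·(+403.0) + 1/2·(+242.6) + 1·(-349.0) + U
U = -435.4 − (+256.2) = -691.6 kJ/mol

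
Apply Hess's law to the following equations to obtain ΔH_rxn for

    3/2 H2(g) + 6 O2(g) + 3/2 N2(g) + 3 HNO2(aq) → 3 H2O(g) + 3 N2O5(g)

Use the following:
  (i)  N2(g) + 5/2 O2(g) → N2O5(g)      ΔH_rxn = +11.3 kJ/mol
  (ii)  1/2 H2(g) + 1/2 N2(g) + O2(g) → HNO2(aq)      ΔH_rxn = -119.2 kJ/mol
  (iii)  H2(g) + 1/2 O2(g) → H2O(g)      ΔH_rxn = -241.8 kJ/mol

ΔH_rxn = -333.9 kJ/mol

(i) × 3: (3)·(+11.3) = +33.9 kJ/mol
(ii) reversed and × 3: (-3)·(-119.2) = +357.6 kJ/mol
(iii) × 3: (3)·(-241.8) = -725.4 kJ/mol
Since enthalpy is a state function, ΔH_rxn = (3)·(+11.3) + (-3)·(-119.2) + (3)·(-241.8) = -333.9 kJ/mol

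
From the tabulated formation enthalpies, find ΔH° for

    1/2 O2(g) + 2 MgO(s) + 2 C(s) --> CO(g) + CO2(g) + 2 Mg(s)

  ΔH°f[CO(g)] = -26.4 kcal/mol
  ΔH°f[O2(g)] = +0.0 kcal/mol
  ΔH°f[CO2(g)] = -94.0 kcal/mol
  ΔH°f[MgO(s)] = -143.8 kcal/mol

ΔH°rxn = Σ nΔHf°(products) − Σ nΔHf°(reactants).
Products: 1·(-26.4) + 1·(-94.0) + 2·(+0.0) = -120.4
Reactants: 1/2·(+0.0) + 2·(-143.8) + 2·(+0.0) = -287.6
ΔH° = (-120.4) − (-287.6) = 167.2 kcal/mol

ΔH° = 167.2 kcal/mol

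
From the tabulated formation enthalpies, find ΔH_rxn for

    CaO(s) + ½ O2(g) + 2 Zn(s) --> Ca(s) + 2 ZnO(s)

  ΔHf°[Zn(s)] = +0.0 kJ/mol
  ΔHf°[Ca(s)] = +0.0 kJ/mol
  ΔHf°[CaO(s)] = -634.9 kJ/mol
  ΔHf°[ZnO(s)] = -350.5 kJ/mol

ΔH°rxn = Σ nΔHf°(products) − Σ nΔHf°(reactants).
Products: 1·(+0.0) + 2·(-350.5) = -701.0
Reactants: 1·(-634.9) + 1/2·(+0.0) + 2·(+0.0) = -634.9
ΔH_rxn = (-701.0) − (-634.9) = -66.1 kJ/mol

ΔH_rxn = -66.1 kJ/mol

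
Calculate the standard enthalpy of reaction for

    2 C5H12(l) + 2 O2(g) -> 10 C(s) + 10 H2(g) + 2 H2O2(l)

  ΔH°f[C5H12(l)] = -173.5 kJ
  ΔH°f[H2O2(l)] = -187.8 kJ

ΔH°rxn = Σ nΔHf°(products) − Σ nΔHf°(reactants).
Products: 10·(+0.0) + 10·(+0.0) + 2·(-187.8) = -375.6
Reactants: 2·(-173.5) + 2·(+0.0) = -347.0
ΔH°rxn = (-375.6) − (-347.0) = -28.6 kJ

ΔH°rxn = -28.6 kJ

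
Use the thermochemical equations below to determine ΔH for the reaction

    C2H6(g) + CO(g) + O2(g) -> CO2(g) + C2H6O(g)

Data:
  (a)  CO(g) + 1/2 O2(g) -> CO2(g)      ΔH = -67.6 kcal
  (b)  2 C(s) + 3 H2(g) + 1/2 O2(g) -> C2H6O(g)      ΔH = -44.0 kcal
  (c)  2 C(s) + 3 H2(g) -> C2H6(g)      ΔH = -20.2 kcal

ΔH = -91.4 kcal

(a) as written (CO(g) already on the reactant side): -67.6 kcal
(b) as written (C2H6O(g) already on the product side): -44.0 kcal
(c) reversed (C2H6(g) must end up as a reactant): +20.2 kcal
Combining the equations, ΔH = (-67.6) + (-44.0) + (+20.2) = -91.4 kcal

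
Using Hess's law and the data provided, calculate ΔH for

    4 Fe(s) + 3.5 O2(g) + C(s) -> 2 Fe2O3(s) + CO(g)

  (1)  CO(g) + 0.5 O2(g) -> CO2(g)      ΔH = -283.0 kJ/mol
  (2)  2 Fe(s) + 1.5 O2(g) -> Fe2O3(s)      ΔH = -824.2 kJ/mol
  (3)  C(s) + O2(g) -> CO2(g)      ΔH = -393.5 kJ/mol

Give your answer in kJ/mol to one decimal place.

ΔH = -1758.9 kJ/mol

(1) reversed (reverse to put CO(g) on the product side): +283.0 kJ/mol
(2) × 2 (×2 to match 2 Fe2O3(s) in the target): (2)·(-824.2) = -1648.4 kJ/mol
(3) as written (C(s) already on the reactant side): -393.5 kJ/mol
ΔH = (+283.0) + (-1648.4) + (-393.5) = -1758.9 kJ/mol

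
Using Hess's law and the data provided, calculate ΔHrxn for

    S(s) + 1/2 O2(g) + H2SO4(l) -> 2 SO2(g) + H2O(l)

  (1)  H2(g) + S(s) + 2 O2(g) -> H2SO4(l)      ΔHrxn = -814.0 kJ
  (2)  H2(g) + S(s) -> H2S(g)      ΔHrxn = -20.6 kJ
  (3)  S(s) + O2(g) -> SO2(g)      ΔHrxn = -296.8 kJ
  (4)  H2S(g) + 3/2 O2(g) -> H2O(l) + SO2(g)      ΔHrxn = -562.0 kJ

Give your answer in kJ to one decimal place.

(1) reversed (H2SO4(l) must end up as a reactant): +814.0 kJ
(2) as written: -20.6 kJ
(3) as written: -296.8 kJ
(4) as written (H2O(l) already on the product side): -562.0 kJ
ΔHrxn = (+814.0) + (-20.6) + (-296.8) + (-562.0) = -65.4 kJ

ΔHrxn = -65.4 kJ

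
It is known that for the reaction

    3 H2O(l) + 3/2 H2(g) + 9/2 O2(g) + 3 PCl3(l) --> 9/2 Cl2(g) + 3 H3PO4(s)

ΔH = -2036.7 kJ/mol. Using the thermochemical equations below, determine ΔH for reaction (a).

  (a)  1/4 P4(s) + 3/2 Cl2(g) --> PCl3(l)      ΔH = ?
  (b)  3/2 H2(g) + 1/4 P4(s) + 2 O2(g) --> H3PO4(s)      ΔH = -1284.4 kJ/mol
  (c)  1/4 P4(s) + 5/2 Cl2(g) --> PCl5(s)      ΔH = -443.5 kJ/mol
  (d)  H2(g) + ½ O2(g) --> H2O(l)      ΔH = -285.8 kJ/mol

(a) reversed and × 3 (reverse to put PCl3(l) on the reactant side; scale by 3 for the 3 PCl3(l)): contributes −3·x
(b) × 3 (×3 to match 3 H3PO4(s) in the target): (3)·(-1284.4) = -3853.2 kJ/mol
(c): not needed (PCl5(s) appears nowhere else).
(d) reversed and × 3 (reverse to put H2O(l) on the reactant side; ×3 to match 3 H2O(l) in the target): (-3)·(-285.8) = +857.4 kJ/mol
-2036.7 = (-3853.2) + (+857.4) − 3·x
x = (-2036.7 − (-2995.8)) / (-3) = -319.7 kJ/mol

ΔH = -319.7 kJ/mol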